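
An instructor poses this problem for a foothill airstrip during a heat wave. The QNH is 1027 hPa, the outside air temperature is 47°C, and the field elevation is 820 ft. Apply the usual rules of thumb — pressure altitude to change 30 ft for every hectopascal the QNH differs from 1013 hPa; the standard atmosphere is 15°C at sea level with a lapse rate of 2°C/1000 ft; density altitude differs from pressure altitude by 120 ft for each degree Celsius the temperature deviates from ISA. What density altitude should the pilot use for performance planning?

4336 ft

Pressure altitude = 820 + (1013 − 1027) × 30 = 820 + (-420) = 400 ft.
ISA temperature at 400 ft = 15 − 2 × (400/1000) = 14.2°C.
ISA deviation = 47 − 14.2 = +32.8°C.
Density altitude = 400 + 120 × (32.8) = 4336 ft.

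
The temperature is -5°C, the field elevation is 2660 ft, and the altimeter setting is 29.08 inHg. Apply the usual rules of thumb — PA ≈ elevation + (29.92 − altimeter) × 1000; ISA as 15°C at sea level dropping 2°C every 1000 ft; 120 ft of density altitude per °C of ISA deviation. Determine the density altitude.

1940 ft

Pressure altitude = 2660 + (29.92 − 29.08) × 1000 = 2660 + (+840) = 3500 ft.
ISA temperature at 3500 ft = 15 − 2 × (3500/1000) = 8°C.
ISA deviation = -5 − 8 = -13°C.
Density altitude = 3500 + 120 × (-13) = 1940 ft.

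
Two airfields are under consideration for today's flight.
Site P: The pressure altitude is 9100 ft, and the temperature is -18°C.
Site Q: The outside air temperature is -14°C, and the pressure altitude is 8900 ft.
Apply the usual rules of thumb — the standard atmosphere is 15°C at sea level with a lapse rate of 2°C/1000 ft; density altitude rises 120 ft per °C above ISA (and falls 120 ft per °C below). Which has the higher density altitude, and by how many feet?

Site P: ISA temp = -3.2°C, deviation -14.8°C, DA = 9100 + 120 × (-14.8) = 7324 ft.
Site Q: ISA temp = -2.8°C, deviation -11.2°C, DA = 8900 + 120 × (-11.2) = 7556 ft.
Site Q is higher by 7556 − 7324 = 232 ft.

Site Q by 232 ft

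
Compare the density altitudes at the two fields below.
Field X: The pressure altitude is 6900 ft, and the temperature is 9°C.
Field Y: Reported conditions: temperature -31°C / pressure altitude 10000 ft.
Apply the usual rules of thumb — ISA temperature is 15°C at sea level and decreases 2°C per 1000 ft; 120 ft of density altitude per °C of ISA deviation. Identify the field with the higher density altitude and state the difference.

Field X: ISA temp = 1.2°C, deviation +7.8°C, DA = 6900 + 120 × 7.8 = 7836 ft.
Field Y: ISA temp = -5°C, deviation -26°C, DA = 10000 + 120 × (-26) = 6880 ft.
Field X is higher by 7836 − 6880 = 956 ft.

Field X by 956 ft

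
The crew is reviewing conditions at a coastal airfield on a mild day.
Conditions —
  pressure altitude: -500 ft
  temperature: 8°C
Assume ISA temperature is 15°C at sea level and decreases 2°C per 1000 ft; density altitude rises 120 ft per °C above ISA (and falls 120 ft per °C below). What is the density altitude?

ISA temperature at -500 ft = 15 − 2 × (-500/1000) = 16°C.
ISA deviation = 8 − 16 = -8°C.
Density altitude = -500 + 120 × (-8) = -500 + (-960) = -1460 ft.

-1460 ft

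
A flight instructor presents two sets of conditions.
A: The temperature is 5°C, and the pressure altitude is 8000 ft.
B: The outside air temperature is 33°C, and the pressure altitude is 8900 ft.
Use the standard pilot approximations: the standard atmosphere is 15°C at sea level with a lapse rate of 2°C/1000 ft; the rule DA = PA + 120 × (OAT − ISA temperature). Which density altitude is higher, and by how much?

A: ISA temp = -1°C, deviation +6°C, DA = 8000 + 120 × 6 = 8720 ft.
B: ISA temp = -2.8°C, deviation +35.8°C, DA = 8900 + 120 × 35.8 = 13196 ft.
B is higher by 13196 − 8720 = 4476 ft.

B by 4476 ft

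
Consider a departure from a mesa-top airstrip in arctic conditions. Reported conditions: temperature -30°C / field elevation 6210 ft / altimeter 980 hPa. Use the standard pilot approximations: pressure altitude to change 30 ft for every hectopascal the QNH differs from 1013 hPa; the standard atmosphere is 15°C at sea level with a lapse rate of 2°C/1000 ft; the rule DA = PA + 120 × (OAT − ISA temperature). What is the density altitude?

3528 ft

Pressure altitude = 6210 + (1013 − 980) × 30 = 6210 + (+990) = 7200 ft.
ISA temperature at 7200 ft = 15 − 2 × (7200/1000) = 0.6°C.
ISA deviation = -30 − 0.6 = -30.6°C.
Density altitude = 7200 + 120 × (-30.6) = 3528 ft.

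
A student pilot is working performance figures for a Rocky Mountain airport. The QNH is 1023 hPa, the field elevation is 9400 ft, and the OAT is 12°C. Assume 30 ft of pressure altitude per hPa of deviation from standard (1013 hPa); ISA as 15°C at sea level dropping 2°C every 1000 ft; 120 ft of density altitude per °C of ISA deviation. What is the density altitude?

Pressure altitude = 9400 + (1013 − 1023) × 30 = 9400 + (-300) = 9100 ft.
ISA temperature at 9100 ft = 15 − 2 × (9100/1000) = -3.2°C.
ISA deviation = 12 − (-3.2) = +15.2°C.
Density altitude = 9100 + 120 × (15.2) = 10924 ft.

10924 ft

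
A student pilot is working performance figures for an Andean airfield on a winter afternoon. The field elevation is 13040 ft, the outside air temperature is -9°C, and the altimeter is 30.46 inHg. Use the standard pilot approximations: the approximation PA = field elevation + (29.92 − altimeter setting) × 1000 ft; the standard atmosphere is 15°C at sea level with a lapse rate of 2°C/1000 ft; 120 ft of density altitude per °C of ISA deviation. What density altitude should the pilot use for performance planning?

12620 ft

Pressure altitude = 13040 + (29.92 − 30.46) × 1000 = 13040 + (-540) = 12500 ft.
ISA temperature at 12500 ft = 15 − 2 × (12500/1000) = -10°C.
ISA deviation = -9 − (-10) = +1°C.
Density altitude = 12500 + 120 × (1) = 12620 ft.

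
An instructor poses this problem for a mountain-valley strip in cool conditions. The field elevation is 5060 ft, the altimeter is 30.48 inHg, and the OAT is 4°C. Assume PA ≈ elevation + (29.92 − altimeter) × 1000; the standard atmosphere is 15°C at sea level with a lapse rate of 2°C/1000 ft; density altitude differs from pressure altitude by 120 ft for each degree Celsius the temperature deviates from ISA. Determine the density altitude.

Pressure altitude = 5060 + (29.92 − 30.48) × 1000 = 5060 + (-560) = 4500 ft.
ISA temperature at 4500 ft = 15 − 2 × (4500/1000) = 6°C.
ISA deviation = 4 − 6 = -2°C.
Density altitude = 4500 + 120 × (-2) = 4260 ft.

4260 ft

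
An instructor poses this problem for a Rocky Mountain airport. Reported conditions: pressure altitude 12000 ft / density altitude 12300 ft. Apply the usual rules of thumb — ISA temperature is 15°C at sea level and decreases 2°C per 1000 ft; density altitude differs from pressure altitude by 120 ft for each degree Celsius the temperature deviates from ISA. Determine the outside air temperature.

-6.5°C

Density altitude − pressure altitude = 12300 − 12000 = +300 ft.
At 120 ft/°C that is an ISA deviation of 300/120 = +2.5°C.
ISA temperature at 12000 ft = 15 − 2 × (12000/1000) = -9°C.
OAT = ISA + deviation = -9 + (+2.5) = -6.5°C.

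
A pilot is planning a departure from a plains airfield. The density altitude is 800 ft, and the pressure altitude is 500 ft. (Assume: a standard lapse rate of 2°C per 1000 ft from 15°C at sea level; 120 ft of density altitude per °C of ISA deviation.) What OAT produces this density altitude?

16.5°C

Density altitude − pressure altitude = 800 − 500 = +300 ft.
At 120 ft/°C that is an ISA deviation of 300/120 = +2.5°C.
ISA temperature at 500 ft = 15 − 2 × (500/1000) = 14°C.
OAT = ISA + deviation = 14 + (+2.5) = 16.5°C.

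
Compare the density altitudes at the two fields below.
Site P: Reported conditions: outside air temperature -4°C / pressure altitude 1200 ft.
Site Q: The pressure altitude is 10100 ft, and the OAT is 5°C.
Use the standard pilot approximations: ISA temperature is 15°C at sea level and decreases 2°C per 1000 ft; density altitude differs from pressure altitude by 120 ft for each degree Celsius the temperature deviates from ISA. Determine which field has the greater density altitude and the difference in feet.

Site Q by 12116 ft

Site P: ISA temp = 12.6°C, deviation -16.6°C, DA = 1200 + 120 × (-16.6) = -792 ft.
Site Q: ISA temp = -5.2°C, deviation +10.2°C, DA = 10100 + 120 × 10.2 = 11324 ft.
Site Q is higher by 11324 − (-792) = 12116 ft.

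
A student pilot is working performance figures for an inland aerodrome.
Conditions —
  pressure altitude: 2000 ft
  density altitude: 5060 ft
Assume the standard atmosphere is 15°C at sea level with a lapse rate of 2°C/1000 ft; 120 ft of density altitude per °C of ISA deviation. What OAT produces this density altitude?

Density altitude − pressure altitude = 5060 − 2000 = +3060 ft.
At 120 ft/°C that is an ISA deviation of 3060/120 = +25.5°C.
ISA temperature at 2000 ft = 15 − 2 × (2000/1000) = 11°C.
OAT = ISA + deviation = 11 + (+25.5) = 36.5°C.

36.5°C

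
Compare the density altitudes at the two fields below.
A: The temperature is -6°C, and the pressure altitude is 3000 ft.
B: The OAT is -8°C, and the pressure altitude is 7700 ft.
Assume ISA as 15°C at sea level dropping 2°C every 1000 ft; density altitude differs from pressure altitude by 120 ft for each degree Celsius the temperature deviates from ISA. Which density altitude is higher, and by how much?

A: ISA temp = 9°C, deviation -15°C, DA = 3000 + 120 × (-15) = 1200 ft.
B: ISA temp = -0.4°C, deviation -7.6°C, DA = 7700 + 120 × (-7.6) = 6788 ft.
B is higher by 6788 − 1200 = 5588 ft.

B by 5588 ft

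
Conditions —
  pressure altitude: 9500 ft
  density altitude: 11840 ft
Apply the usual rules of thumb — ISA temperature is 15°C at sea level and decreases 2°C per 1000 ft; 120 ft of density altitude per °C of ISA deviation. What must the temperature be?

Density altitude − pressure altitude = 11840 − 9500 = +2340 ft.
At 120 ft/°C that is an ISA deviation of 2340/120 = +19.5°C.
ISA temperature at 9500 ft = 15 − 2 × (9500/1000) = -4°C.
OAT = ISA + deviation = -4 + (+19.5) = 15.5°C.

15.5°C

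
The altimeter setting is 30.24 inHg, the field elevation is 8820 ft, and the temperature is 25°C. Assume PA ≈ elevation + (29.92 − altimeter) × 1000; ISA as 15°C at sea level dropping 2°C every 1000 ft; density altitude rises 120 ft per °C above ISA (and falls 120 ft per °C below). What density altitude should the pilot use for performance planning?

11740 ft

Pressure altitude = 8820 + (29.92 − 30.24) × 1000 = 8820 + (-320) = 8500 ft.
ISA temperature at 8500 ft = 15 − 2 × (8500/1000) = -2°C.
ISA deviation = 25 − (-2) = +27°C.
Density altitude = 8500 + 120 × (27) = 11740 ft.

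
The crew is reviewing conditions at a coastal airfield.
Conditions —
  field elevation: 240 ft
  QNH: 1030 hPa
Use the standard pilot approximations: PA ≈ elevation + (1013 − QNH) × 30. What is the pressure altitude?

-270 ft

Pressure correction = (1013 − 1030) × 30 = -510 ft.
Pressure altitude = 240 + (-510) = -270 ft.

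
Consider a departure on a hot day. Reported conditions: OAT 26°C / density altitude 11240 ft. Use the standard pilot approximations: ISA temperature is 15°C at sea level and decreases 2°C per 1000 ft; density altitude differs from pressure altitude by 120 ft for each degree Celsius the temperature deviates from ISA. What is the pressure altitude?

8000 ft

DA = PA + 120 × (OAT − (15 − 2·PA/1000)) = PA + 120·OAT − 1800 + 0.24·PA = 1.24·PA + 120·OAT − 1800.
So 1.24·PA = 11240 − 120 × 26 + 1800 = 9920.
PA = 9920 / 1.24 = 8000 ft.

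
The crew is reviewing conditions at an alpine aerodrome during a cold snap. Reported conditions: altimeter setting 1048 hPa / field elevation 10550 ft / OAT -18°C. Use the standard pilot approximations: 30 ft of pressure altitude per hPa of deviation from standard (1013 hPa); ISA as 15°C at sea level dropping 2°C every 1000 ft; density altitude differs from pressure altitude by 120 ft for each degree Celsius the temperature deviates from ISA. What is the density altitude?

Pressure altitude = 10550 + (1013 − 1048) × 30 = 10550 + (-1050) = 9500 ft.
ISA temperature at 9500 ft = 15 − 2 × (9500/1000) = -4°C.
ISA deviation = -18 − (-4) = -14°C.
Density altitude = 9500 + 120 × (-14) = 7820 ft.

7820 ft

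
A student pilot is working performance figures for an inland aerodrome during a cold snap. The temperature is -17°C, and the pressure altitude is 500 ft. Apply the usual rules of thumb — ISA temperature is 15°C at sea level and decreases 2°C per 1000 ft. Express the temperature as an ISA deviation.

ISA temperature at 500 ft = 15 − 2 × (500/1000) = 14°C.
Deviation = OAT − ISA = -17 − 14 = -31°C.

ISA-31°C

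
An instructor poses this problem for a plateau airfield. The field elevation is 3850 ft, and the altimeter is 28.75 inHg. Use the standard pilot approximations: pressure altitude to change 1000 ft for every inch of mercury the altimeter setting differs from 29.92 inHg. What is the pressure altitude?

Pressure correction = (29.92 − 28.75) × 1000 = +1170 ft.
Pressure altitude = 3850 + (+1170) = 5020 ft.

5020 ft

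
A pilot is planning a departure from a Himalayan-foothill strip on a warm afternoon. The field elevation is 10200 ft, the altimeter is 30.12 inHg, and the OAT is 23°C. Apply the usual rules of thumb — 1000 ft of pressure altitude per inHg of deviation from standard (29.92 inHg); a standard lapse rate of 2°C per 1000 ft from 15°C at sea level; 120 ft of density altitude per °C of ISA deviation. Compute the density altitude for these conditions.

Pressure altitude = 10200 + (29.92 − 30.12) × 1000 = 10200 + (-200) = 10000 ft.
ISA temperature at 10000 ft = 15 − 2 × (10000/1000) = -5°C.
ISA deviation = 23 − (-5) = +28°C.
Density altitude = 10000 + 120 × (28) = 13360 ft.

13360 ft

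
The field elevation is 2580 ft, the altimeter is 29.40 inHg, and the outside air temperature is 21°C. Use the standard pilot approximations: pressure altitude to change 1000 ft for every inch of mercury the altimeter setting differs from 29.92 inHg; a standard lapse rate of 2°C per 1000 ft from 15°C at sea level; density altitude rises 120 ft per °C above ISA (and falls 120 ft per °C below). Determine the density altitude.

Pressure altitude = 2580 + (29.92 − 29.40) × 1000 = 2580 + (+520) = 3100 ft.
ISA temperature at 3100 ft = 15 − 2 × (3100/1000) = 8.8°C.
ISA deviation = 21 − 8.8 = +12.2°C.
Density altitude = 3100 + 120 × (12.2) = 4564 ft.

4564 ft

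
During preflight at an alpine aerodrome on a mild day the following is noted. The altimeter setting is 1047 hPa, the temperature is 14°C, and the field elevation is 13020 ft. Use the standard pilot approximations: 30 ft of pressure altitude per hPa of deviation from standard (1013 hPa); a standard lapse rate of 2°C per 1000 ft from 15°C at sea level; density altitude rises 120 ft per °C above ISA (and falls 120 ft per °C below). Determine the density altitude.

14760 ft

Pressure altitude = 13020 + (1013 − 1047) × 30 = 13020 + (-1020) = 12000 ft.
ISA temperature at 12000 ft = 15 − 2 × (12000/1000) = -9°C.
ISA deviation = 14 − (-9) = +23°C.
Density altitude = 12000 + 120 × (23) = 14760 ft.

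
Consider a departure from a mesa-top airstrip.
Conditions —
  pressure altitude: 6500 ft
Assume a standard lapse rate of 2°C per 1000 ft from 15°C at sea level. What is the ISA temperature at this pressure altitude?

2°C

ISA temperature = 15 − 2 × (6500/1000) = 15 − 13 = 2°C.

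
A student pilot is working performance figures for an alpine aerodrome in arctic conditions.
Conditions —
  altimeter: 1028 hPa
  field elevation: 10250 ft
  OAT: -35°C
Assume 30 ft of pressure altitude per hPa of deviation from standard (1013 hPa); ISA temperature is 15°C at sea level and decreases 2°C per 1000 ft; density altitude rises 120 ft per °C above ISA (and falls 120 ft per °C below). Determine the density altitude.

6152 ft

Pressure altitude = 10250 + (1013 − 1028) × 30 = 10250 + (-450) = 9800 ft.
ISA temperature at 9800 ft = 15 − 2 × (9800/1000) = -4.6°C.
ISA deviation = -35 − (-4.6) = -30.4°C.
Density altitude = 9800 + 120 × (-30.4) = 6152 ft.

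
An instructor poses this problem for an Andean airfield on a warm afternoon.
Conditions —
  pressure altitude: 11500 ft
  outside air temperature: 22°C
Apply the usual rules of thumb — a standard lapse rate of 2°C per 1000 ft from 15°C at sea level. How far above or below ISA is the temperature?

ISA temperature at 11500 ft = 15 − 2 × (11500/1000) = -8°C.
Deviation = OAT − ISA = 22 − (-8) = +30°C.

ISA+30°C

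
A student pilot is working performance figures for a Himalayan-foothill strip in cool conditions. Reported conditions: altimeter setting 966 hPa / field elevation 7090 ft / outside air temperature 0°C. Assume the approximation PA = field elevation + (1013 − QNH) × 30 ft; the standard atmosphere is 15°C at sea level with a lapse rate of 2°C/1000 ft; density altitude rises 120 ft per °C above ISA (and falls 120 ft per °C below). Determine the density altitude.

8740 ft

Pressure altitude = 7090 + (1013 − 966) × 30 = 7090 + (+1410) = 8500 ft.
ISA temperature at 8500 ft = 15 − 2 × (8500/1000) = -2°C.
ISA deviation = 0 − (-2) = +2°C.
Density altitude = 8500 + 120 × (2) = 8740 ft.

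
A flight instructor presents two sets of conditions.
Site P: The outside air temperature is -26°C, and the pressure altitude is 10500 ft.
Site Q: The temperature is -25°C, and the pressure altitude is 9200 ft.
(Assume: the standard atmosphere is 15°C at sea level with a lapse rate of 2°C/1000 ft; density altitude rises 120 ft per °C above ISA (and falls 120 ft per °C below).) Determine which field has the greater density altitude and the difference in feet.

Site P by 1492 ft

Site P: ISA temp = -6°C, deviation -20°C, DA = 10500 + 120 × (-20) = 8100 ft.
Site Q: ISA temp = -3.4°C, deviation -21.6°C, DA = 9200 + 120 × (-21.6) = 6608 ft.
Site P is higher by 8100 − 6608 = 1492 ft.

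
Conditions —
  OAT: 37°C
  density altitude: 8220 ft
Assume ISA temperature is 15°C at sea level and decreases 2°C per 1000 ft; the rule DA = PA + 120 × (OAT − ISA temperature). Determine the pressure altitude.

DA = PA + 120 × (OAT − (15 − 2·PA/1000)) = PA + 120·OAT − 1800 + 0.24·PA = 1.24·PA + 120·OAT − 1800.
So 1.24·PA = 8220 − 120 × 37 + 1800 = 5580.
PA = 5580 / 1.24 = 4500 ft.

4500 ft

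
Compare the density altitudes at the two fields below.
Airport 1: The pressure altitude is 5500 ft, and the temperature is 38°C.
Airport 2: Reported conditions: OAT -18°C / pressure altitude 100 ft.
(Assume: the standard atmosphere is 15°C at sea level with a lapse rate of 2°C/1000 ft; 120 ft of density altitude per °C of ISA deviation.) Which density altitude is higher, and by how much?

Airport 1 by 13416 ft

Airport 1: ISA temp = 4°C, deviation +34°C, DA = 5500 + 120 × 34 = 9580 ft.
Airport 2: ISA temp = 14.8°C, deviation -32.8°C, DA = 100 + 120 × (-32.8) = -3836 ft.
Airport 1 is higher by 9580 − (-3836) = 13416 ft.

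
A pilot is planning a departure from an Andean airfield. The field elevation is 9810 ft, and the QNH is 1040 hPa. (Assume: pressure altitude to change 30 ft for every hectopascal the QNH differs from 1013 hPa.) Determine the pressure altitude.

9000 ft

Pressure correction = (1013 − 1040) × 30 = -810 ft.
Pressure altitude = 9810 + (-810) = 9000 ft.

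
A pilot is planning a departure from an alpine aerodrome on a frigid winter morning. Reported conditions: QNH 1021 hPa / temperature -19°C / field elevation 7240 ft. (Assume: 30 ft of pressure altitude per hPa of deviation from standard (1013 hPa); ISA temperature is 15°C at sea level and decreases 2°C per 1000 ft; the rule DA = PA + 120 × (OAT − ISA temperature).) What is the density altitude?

4600 ft

Pressure altitude = 7240 + (1013 − 1021) × 30 = 7240 + (-240) = 7000 ft.
ISA temperature at 7000 ft = 15 − 2 × (7000/1000) = 1°C.
ISA deviation = -19 − 1 = -20°C.
Density altitude = 7000 + 120 × (-20) = 4600 ft.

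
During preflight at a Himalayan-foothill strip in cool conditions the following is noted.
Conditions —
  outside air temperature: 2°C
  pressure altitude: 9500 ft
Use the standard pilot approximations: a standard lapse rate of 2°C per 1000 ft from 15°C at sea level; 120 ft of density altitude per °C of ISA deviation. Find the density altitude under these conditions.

10220 ft

ISA temperature at 9500 ft = 15 − 2 × (9500/1000) = -4°C.
ISA deviation = 2 − (-4) = +6°C.
Density altitude = 9500 + 120 × (6) = 9500 + (+720) = 10220 ft.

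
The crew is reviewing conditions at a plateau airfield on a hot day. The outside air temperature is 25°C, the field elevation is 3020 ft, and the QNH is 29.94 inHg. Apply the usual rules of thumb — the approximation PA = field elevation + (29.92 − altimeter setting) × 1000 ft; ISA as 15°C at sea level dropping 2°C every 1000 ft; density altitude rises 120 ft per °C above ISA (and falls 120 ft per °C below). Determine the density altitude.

4920 ft

Pressure altitude = 3020 + (29.92 − 29.94) × 1000 = 3020 + (-20) = 3000 ft.
ISA temperature at 3000 ft = 15 − 2 × (3000/1000) = 9°C.
ISA deviation = 25 − 9 = +16°C.
Density altitude = 3000 + 120 × (16) = 4920 ft.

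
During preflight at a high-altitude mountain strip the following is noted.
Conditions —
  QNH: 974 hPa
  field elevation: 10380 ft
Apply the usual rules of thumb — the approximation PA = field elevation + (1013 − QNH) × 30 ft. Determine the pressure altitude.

Pressure correction = (1013 − 974) × 30 = +1170 ft.
Pressure altitude = 10380 + (+1170) = 11550 ft.

11550 ft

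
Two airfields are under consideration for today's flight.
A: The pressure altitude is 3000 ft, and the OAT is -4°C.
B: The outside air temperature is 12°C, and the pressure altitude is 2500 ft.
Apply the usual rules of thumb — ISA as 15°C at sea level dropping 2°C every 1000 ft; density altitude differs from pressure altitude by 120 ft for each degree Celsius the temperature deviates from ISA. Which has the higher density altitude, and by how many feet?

A: ISA temp = 9°C, deviation -13°C, DA = 3000 + 120 × (-13) = 1440 ft.
B: ISA temp = 10°C, deviation +2°C, DA = 2500 + 120 × 2 = 2740 ft.
B is higher by 2740 − 1440 = 1300 ft.

B by 1300 ft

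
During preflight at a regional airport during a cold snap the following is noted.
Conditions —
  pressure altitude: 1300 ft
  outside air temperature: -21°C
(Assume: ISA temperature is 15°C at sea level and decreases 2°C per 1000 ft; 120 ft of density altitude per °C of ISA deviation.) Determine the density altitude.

ISA temperature at 1300 ft = 15 − 2 × (1300/1000) = 12.4°C.
ISA deviation = -21 − 12.4 = -33.4°C.
Density altitude = 1300 + 120 × (-33.4) = 1300 + (-4008) = -2708 ft.

-2708 ft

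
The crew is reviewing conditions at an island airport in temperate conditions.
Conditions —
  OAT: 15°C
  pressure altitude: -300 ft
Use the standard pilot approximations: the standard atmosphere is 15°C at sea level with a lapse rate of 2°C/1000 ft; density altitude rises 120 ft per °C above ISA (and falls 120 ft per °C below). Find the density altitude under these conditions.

ISA temperature at -300 ft = 15 − 2 × (-300/1000) = 15.6°C.
ISA deviation = 15 − 15.6 = -0.6°C.
Density altitude = -300 + 120 × (-0.6) = -300 + (-72) = -372 ft.

-372 ft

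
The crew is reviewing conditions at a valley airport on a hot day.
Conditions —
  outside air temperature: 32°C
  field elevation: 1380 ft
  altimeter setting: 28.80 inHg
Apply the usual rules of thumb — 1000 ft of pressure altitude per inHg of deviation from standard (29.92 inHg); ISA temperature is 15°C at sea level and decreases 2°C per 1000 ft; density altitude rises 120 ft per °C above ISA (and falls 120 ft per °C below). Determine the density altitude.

Pressure altitude = 1380 + (29.92 − 28.80) × 1000 = 1380 + (+1120) = 2500 ft.
ISA temperature at 2500 ft = 15 − 2 × (2500/1000) = 10°C.
ISA deviation = 32 − 10 = +22°C.
Density altitude = 2500 + 120 × (22) = 5140 ft.

5140 ft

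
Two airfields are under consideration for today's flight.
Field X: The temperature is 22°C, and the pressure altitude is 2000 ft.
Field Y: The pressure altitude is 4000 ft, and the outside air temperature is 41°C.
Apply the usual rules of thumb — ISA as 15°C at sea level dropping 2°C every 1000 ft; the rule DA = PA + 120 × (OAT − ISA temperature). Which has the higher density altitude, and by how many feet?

Field X: ISA temp = 11°C, deviation +11°C, DA = 2000 + 120 × 11 = 3320 ft.
Field Y: ISA temp = 7°C, deviation +34°C, DA = 4000 + 120 × 34 = 8080 ft.
Field Y is higher by 8080 − 3320 = 4760 ft.

Field Y by 4760 ft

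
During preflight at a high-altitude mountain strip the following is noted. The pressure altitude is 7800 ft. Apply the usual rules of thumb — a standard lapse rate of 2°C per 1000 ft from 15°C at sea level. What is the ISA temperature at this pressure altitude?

ISA temperature = 15 − 2 × (7800/1000) = 15 − 15.6 = -0.6°C.

-0.6°C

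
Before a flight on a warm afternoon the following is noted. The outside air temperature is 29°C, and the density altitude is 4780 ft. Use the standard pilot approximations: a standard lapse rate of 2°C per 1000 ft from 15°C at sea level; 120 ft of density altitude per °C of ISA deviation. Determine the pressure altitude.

2500 ft

DA = PA + 120 × (OAT − (15 − 2·PA/1000)) = PA + 120·OAT − 1800 + 0.24·PA = 1.24·PA + 120·OAT − 1800.
So 1.24·PA = 4780 − 120 × 29 + 1800 = 3100.
PA = 3100 / 1.24 = 2500 ft.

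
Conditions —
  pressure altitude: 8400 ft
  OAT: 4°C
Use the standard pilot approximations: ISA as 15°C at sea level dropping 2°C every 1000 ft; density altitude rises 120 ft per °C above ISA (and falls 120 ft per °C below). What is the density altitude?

ISA temperature at 8400 ft = 15 − 2 × (8400/1000) = -1.8°C.
ISA deviation = 4 − (-1.8) = +5.8°C.
Density altitude = 8400 + 120 × (5.8) = 8400 + (+696) = 9096 ft.

9096 ft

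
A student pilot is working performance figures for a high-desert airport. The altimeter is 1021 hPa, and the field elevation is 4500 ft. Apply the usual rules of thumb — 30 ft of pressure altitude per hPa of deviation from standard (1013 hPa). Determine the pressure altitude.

4260 ft

Pressure correction = (1013 − 1021) × 30 = -240 ft.
Pressure altitude = 4500 + (-240) = 4260 ft.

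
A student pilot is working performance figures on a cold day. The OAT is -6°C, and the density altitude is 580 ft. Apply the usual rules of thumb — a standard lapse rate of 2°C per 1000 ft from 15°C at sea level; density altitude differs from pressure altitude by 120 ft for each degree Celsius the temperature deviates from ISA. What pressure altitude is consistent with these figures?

2500 ft

DA = PA + 120 × (OAT − (15 − 2·PA/1000)) = PA + 120·OAT − 1800 + 0.24·PA = 1.24·PA + 120·OAT − 1800.
So 1.24·PA = 580 − 120 × (-6) + 1800 = 3100.
PA = 3100 / 1.24 = 2500 ft.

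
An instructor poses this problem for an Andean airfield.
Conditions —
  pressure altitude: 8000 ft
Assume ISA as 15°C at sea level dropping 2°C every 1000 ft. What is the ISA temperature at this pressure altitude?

ISA temperature = 15 − 2 × (8000/1000) = 15 − 16 = -1°C.

-1°C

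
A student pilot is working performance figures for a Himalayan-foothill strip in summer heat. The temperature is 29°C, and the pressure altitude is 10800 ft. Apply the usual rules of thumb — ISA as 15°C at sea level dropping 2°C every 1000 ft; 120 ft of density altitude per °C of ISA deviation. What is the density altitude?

ISA temperature at 10800 ft = 15 − 2 × (10800/1000) = -6.6°C.
ISA deviation = 29 − (-6.6) = +35.6°C.
Density altitude = 10800 + 120 × (35.6) = 10800 + (+4272) = 15072 ft.

15072 ft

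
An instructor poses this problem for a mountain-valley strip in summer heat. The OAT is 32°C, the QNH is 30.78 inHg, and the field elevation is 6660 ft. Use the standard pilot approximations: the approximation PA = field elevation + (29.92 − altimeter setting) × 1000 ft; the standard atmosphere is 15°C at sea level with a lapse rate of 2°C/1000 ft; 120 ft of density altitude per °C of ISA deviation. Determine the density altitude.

9232 ft

Pressure altitude = 6660 + (29.92 − 30.78) × 1000 = 6660 + (-860) = 5800 ft.
ISA temperature at 5800 ft = 15 − 2 × (5800/1000) = 3.4°C.
ISA deviation = 32 − 3.4 = +28.6°C.
Density altitude = 5800 + 120 × (28.6) = 9232 ft.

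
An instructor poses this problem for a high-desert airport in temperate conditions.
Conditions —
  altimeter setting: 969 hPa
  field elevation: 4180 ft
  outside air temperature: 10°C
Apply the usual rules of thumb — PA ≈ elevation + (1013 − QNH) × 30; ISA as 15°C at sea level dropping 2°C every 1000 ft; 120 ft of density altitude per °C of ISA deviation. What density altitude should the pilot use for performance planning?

Pressure altitude = 4180 + (1013 − 969) × 30 = 4180 + (+1320) = 5500 ft.
ISA temperature at 5500 ft = 15 − 2 × (5500/1000) = 4°C.
ISA deviation = 10 − 4 = +6°C.
Density altitude = 5500 + 120 × (6) = 6220 ft.

6220 ft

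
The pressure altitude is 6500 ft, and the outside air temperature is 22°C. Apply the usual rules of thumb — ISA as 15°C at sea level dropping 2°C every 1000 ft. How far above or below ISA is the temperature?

ISA temperature at 6500 ft = 15 − 2 × (6500/1000) = 2°C.
Deviation = OAT − ISA = 22 − 2 = +20°C.

ISA+20°C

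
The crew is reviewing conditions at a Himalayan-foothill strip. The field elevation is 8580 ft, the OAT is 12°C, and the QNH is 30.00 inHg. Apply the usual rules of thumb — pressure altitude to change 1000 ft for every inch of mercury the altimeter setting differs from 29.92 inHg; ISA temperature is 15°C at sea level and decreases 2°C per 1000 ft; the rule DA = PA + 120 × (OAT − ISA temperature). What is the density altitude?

10180 ft

Pressure altitude = 8580 + (29.92 − 30.00) × 1000 = 8580 + (-80) = 8500 ft.
ISA temperature at 8500 ft = 15 − 2 × (8500/1000) = -2°C.
ISA deviation = 12 − (-2) = +14°C.
Density altitude = 8500 + 120 × (14) = 10180 ft.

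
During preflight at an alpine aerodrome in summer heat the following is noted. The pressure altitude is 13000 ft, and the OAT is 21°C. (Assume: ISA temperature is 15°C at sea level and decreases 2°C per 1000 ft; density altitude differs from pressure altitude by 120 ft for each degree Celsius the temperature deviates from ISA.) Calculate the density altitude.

16840 ft

ISA temperature at 13000 ft = 15 − 2 × (13000/1000) = -11°C.
ISA deviation = 21 − (-11) = +32°C.
Density altitude = 13000 + 120 × (32) = 13000 + (+3840) = 16840 ft.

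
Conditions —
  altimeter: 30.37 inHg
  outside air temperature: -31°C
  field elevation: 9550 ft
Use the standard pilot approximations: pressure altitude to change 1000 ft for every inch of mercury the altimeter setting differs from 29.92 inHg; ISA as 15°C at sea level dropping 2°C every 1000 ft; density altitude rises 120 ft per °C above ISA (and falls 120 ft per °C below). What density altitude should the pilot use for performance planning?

Pressure altitude = 9550 + (29.92 − 30.37) × 1000 = 9550 + (-450) = 9100 ft.
ISA temperature at 9100 ft = 15 − 2 × (9100/1000) = -3.2°C.
ISA deviation = -31 − (-3.2) = -27.8°C.
Density altitude = 9100 + 120 × (-27.8) = 5764 ft.

5764 ft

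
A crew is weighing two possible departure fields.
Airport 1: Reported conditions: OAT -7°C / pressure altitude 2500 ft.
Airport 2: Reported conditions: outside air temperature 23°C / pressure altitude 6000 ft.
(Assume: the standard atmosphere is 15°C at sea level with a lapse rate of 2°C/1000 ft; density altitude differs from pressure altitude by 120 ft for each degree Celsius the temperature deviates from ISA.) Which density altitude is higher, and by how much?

Airport 1: ISA temp = 10°C, deviation -17°C, DA = 2500 + 120 × (-17) = 460 ft.
Airport 2: ISA temp = 3°C, deviation +20°C, DA = 6000 + 120 × 20 = 8400 ft.
Airport 2 is higher by 8400 − 460 = 7940 ft.

Airport 2 by 7940 ft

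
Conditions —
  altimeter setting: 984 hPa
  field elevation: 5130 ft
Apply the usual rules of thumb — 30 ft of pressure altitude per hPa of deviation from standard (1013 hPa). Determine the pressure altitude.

6000 ft

Pressure correction = (1013 − 984) × 30 = +870 ft.
Pressure altitude = 5130 + (+870) = 6000 ft.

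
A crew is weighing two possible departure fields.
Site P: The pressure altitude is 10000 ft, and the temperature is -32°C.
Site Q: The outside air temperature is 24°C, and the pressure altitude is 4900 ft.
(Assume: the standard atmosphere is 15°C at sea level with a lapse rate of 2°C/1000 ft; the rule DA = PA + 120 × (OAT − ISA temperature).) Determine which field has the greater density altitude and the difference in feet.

Site Q by 396 ft

Site P: ISA temp = -5°C, deviation -27°C, DA = 10000 + 120 × (-27) = 6760 ft.
Site Q: ISA temp = 5.2°C, deviation +18.8°C, DA = 4900 + 120 × 18.8 = 7156 ft.
Site Q is higher by 7156 − 6760 = 396 ft.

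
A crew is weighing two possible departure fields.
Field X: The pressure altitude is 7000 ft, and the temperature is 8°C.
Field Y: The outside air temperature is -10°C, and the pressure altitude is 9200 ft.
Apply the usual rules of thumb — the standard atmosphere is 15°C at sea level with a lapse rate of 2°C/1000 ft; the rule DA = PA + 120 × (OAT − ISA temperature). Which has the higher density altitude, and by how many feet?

Field X: ISA temp = 1°C, deviation +7°C, DA = 7000 + 120 × 7 = 7840 ft.
Field Y: ISA temp = -3.4°C, deviation -6.6°C, DA = 9200 + 120 × (-6.6) = 8408 ft.
Field Y is higher by 8408 − 7840 = 568 ft.

Field Y by 568 ft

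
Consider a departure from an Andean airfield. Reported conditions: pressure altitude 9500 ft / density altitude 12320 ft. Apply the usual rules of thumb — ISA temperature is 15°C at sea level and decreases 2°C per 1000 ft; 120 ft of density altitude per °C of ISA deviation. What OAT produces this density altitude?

19.5°C

Density altitude − pressure altitude = 12320 − 9500 = +2820 ft.
At 120 ft/°C that is an ISA deviation of 2820/120 = +23.5°C.
ISA temperature at 9500 ft = 15 − 2 × (9500/1000) = -4°C.
OAT = ISA + deviation = -4 + (+23.5) = 19.5°C.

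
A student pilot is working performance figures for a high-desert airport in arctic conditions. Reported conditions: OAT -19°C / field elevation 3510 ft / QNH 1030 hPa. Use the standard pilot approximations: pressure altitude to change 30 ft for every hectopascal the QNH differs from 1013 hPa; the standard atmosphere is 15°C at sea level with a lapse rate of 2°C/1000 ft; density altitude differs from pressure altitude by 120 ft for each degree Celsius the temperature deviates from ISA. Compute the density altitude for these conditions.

-360 ft

Pressure altitude = 3510 + (1013 − 1030) × 30 = 3510 + (-510) = 3000 ft.
ISA temperature at 3000 ft = 15 − 2 × (3000/1000) = 9°C.
ISA deviation = -19 − 9 = -28°C.
Density altitude = 3000 + 120 × (-28) = -360 ft.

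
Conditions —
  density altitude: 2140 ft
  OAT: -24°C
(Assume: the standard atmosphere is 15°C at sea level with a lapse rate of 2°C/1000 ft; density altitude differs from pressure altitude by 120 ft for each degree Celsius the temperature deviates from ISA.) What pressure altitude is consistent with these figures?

5500 ft

DA = PA + 120 × (OAT − (15 − 2·PA/1000)) = PA + 120·OAT − 1800 + 0.24·PA = 1.24·PA + 120·OAT − 1800.
So 1.24·PA = 2140 − 120 × (-24) + 1800 = 6820.
PA = 6820 / 1.24 = 5500 ft.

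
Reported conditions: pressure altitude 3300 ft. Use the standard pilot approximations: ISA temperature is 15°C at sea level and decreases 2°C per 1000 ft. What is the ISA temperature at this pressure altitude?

ISA temperature = 15 − 2 × (3300/1000) = 15 − 6.6 = 8.4°C.

8.4°C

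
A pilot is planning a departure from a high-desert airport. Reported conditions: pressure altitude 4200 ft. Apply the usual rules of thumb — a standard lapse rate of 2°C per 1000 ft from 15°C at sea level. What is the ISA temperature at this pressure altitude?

6.6°C

ISA temperature = 15 − 2 × (4200/1000) = 15 − 8.4 = 6.6°C.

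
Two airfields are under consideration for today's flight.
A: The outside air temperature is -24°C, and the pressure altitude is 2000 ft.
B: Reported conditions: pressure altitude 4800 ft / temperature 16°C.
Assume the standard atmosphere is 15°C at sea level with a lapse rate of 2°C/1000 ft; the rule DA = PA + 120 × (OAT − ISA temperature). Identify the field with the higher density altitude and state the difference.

A: ISA temp = 11°C, deviation -35°C, DA = 2000 + 120 × (-35) = -2200 ft.
B: ISA temp = 5.4°C, deviation +10.6°C, DA = 4800 + 120 × 10.6 = 6072 ft.
B is higher by 6072 − (-2200) = 8272 ft.

B by 8272 ft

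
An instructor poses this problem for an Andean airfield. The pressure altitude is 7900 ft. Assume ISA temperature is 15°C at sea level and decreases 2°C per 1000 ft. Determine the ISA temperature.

ISA temperature = 15 − 2 × (7900/1000) = 15 − 15.8 = -0.8°C.

-0.8°C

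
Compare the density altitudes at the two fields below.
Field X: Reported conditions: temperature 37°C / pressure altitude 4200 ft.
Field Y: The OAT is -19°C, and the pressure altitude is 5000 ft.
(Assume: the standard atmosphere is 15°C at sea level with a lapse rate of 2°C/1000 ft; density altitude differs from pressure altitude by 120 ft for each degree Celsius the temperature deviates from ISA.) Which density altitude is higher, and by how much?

Field X by 5728 ft

Field X: ISA temp = 6.6°C, deviation +30.4°C, DA = 4200 + 120 × 30.4 = 7848 ft.
Field Y: ISA temp = 5°C, deviation -24°C, DA = 5000 + 120 × (-24) = 2120 ft.
Field X is higher by 7848 − 2120 = 5728 ft.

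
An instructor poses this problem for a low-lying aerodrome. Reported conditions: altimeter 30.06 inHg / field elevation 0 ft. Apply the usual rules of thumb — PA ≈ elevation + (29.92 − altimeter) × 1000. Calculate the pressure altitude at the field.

-140 ft

Pressure correction = (29.92 − 30.06) × 1000 = -140 ft.
Pressure altitude = 0 + (-140) = -140 ft.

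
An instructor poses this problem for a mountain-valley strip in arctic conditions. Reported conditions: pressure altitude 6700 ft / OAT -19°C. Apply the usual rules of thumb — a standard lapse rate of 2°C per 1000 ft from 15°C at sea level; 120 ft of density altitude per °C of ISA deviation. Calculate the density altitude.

ISA temperature at 6700 ft = 15 − 2 × (6700/1000) = 1.6°C.
ISA deviation = -19 − 1.6 = -20.6°C.
Density altitude = 6700 + 120 × (-20.6) = 6700 + (-2472) = 4228 ft.

4228 ft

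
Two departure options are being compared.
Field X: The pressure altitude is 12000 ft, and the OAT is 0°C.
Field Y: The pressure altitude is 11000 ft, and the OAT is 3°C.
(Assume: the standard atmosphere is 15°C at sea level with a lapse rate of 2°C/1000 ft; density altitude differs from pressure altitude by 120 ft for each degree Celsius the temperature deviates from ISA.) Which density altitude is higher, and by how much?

Field X: ISA temp = -9°C, deviation +9°C, DA = 12000 + 120 × 9 = 13080 ft.
Field Y: ISA temp = -7°C, deviation +10°C, DA = 11000 + 120 × 10 = 12200 ft.
Field X is higher by 13080 − 12200 = 880 ft.

Field X by 880 ft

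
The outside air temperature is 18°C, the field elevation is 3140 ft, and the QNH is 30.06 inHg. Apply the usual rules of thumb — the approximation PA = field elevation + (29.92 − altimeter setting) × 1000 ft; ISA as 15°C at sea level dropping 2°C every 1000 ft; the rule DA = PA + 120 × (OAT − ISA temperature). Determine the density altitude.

Pressure altitude = 3140 + (29.92 − 30.06) × 1000 = 3140 + (-140) = 3000 ft.
ISA temperature at 3000 ft = 15 − 2 × (3000/1000) = 9°C.
ISA deviation = 18 − 9 = +9°C.
Density altitude = 3000 + 120 × (9) = 4080 ft.

4080 ft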